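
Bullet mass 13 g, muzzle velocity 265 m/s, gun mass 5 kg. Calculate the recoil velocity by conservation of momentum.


v_recoil = m_p * v_p / m_gun = 0.013 * 265 / 5 = 0.689 m/s

0.689 m/s


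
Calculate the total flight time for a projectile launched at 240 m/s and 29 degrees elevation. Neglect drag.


T = 2*v0*sin(theta)/g = 2*240*sin(29°)/9.81 = 23.72 s

23.72 s


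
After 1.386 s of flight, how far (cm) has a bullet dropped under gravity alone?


drop = 0.5*g*t^2 = 0.5*9.81*1.386^2 = 9.42249 m ≈ 942.2 cm

942.2 cm


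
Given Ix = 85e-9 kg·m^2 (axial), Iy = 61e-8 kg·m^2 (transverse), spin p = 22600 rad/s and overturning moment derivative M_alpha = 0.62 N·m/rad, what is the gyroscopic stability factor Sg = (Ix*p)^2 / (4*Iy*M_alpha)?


Sg = Ix^2 * p^2 / (4 * Iy * M_alpha) = (85e-9)^2 * 22600^2 / (4 * 61e-8 * 0.62) = 2.439

2.439


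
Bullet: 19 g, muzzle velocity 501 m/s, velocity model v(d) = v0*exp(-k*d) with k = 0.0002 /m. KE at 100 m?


v = v0*exp(-k*d) = 501*exp(-0.0002*100) = 491.08 m/s
E = 0.5*m*v^2 = 0.5*0.019*491.08^2 = 2291 J

2291 J


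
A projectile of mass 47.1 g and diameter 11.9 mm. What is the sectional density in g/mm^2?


SD = m/d^2 = 47.1/11.9^2 = 0.3326 g/mm^2

0.3326 g/mm^2


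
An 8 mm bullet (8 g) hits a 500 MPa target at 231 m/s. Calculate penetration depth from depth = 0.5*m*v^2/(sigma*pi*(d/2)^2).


A = pi*(d/2)^2 = pi*(8/2)^2 = 50.2655 mm^2
E = 0.5*m*v^2 = 0.5*0.008*231^2 = 213.444 J
depth = E/(sigma*A) = 213.444 J / (500 MPa * 50.2655 mm^2) = 213.444/(500 * 50.2655) m = 0.00849267 m ≈ 8.493 mm

8.493 mm


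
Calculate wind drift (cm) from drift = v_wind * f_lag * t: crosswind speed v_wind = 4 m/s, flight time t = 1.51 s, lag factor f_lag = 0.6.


drift = v_wind * lag * t = 4 * 0.6 * 1.51 = 3.624 m ≈ 362.4 cm

362.4 cm


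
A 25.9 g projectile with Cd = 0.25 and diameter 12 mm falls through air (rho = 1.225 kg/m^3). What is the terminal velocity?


A = pi*(d/2)^2 = pi*(12/2000)^2 = 1.13097e-04 m^2
vt = sqrt(2mg/(Cd*rho*A)) = sqrt(2*0.0259*9.81/(0.25 * 1.225 * 1.13097e-04)) = 121.1 m/s

121.1 m/s


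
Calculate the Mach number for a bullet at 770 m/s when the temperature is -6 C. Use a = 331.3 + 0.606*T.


a = 331.3 + 0.606*(-6) = 327.664 m/s
M = v/a = 770/327.664 = 2.35

2.35


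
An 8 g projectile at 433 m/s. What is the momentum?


p = m*v = 0.008*433 = 3.464 kg·m/s

3.464 kg·m/s


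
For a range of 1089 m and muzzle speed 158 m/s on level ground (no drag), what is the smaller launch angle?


sin(2*theta) = R*g/v0^2 = 1089*9.81/158^2 = 0.42794, theta = arcsin(0.42794)/2 = 12.67°

12.67 degrees


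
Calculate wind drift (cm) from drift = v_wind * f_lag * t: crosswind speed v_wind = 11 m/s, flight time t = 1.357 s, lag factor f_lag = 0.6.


drift = v_wind * lag * t = 11 * 0.6 * 1.357 = 8.9562 m ≈ 895.6 cm

895.6 cm


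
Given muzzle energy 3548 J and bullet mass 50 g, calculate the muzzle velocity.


v = sqrt(2*E/m) = sqrt(2*3548/0.05) = 376.7 m/s

376.7 m/s


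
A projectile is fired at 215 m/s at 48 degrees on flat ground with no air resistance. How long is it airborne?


T = 2*v0*sin(theta)/g = 2*215*sin(48°)/9.81 = 32.57 s

32.57 s


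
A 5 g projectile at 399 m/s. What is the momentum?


p = m*v = 0.005*399 = 1.995 kg·m/s

1.995 kg·m/s


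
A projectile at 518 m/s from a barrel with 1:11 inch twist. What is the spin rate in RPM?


twist_m = 11*0.0254 = 0.2794 m
spin = v/twist = 518/0.2794 = 1853.973 rev/s
RPM = spin*60 = 1853.973*60 ≈ 111238 RPM

111238 RPM


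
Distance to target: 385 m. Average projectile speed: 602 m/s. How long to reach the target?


t = d/v = 385/602 = 0.6395 s

0.6395 s


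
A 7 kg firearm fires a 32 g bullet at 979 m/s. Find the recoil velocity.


v_recoil = m_p * v_p / m_gun = 0.032 * 979 / 7 = 4.475 m/s

4.475 m/s


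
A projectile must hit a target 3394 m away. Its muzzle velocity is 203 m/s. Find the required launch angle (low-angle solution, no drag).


sin(2*theta) = R*g/v0^2 = 3394*9.81/203^2 = 0.807958, theta = arcsin(0.807958)/2 = 26.95°

26.95 degrees


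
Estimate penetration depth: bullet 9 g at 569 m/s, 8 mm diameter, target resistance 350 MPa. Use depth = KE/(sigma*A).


A = pi*(d/2)^2 = pi*(8/2)^2 = 50.2655 mm^2
E = 0.5*m*v^2 = 0.5*0.009*569^2 = 1456.92 J
depth = E/(sigma*A) = 1456.92 J / (350 MPa * 50.2655 mm^2) = 1456.92/(350 * 50.2655) m = 0.0828131 m ≈ 82.81 mm

82.81 mm


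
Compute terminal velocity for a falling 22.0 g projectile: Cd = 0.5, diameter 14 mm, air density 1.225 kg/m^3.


A = pi*(d/2)^2 = pi*(14/2000)^2 = 1.53938e-04 m^2
vt = sqrt(2mg/(Cd*rho*A)) = sqrt(2*0.022*9.81/(0.5 * 1.225 * 1.53938e-04)) = 67.66 m/s

67.66 m/s


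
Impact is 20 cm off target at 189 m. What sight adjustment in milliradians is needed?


1 mrad subtends 1 cm per 10 m of range, so adj = error_cm / (dist_m / 10) = 20 / (189/10) = 1.058 mrad

1.058 mrad


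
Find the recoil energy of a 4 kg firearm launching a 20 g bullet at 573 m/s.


v_r = m_p*v_p/m_gun = 0.02*573/4 = 2.865 m/s, E_r = 0.5*m_gun*v_r^2 = 0.5*4*2.865^2 = 16.42 J

16.42 J


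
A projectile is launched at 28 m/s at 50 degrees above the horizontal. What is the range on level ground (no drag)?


R = v0^2 * sin(2*theta) / g = 28^2 * sin(2*50°) / 9.81 = 78.7 m

78.7 m


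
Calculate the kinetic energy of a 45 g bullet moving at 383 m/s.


E = 0.5*m*v^2 = 0.5*0.045*383^2 = 3301 J

3301 J


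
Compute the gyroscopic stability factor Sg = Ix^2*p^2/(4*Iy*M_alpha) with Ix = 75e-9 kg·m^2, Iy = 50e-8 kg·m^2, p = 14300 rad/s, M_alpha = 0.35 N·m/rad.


Sg = Ix^2 * p^2 / (4 * Iy * M_alpha) = (75e-9)^2 * 14300^2 / (4 * 50e-8 * 0.35) = 1.643

1.643


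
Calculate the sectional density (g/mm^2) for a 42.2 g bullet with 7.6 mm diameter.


SD = m/d^2 = 42.2/7.6^2 = 0.7306 g/mm^2

0.7306 g/mm^2


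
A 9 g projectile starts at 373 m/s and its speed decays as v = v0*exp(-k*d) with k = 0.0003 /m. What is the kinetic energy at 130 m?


v = v0*exp(-k*d) = 373*exp(-0.0003*130) = 358.733 m/s
E = 0.5*m*v^2 = 0.5*0.009*358.733^2 = 579.1 J

579.1 J


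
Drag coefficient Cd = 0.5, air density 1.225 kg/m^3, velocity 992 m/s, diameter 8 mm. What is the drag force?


A = pi*(d/2)^2 = pi*(8/2000)^2 = 5.02655e-05 m^2
Fd = 0.5*Cd*rho*A*v^2 = 0.5*0.5*1.225*5.02655e-05*992^2 = 15.15 N

15.15 N


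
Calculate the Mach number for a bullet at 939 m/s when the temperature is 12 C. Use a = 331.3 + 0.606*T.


a = 331.3 + 0.606*(12) = 338.572 m/s
M = v/a = 939/338.572 = 2.773

2.773


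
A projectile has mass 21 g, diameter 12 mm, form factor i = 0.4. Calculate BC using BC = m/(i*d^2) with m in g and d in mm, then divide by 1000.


BC = m/(i*d^2*1000) = 21/(0.4 * 12^2 * 1000) = 0.0003646

0.0003646


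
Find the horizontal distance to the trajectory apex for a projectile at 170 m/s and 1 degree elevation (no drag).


R = v0^2*sin(2*theta)/g = 170^2*sin(2*1°)/9.81 = 102.813 m
apex_dist = R/2 = 102.813/2 = 51.41 m

51.41 m


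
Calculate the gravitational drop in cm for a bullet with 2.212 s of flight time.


drop = 0.5*g*t^2 = 0.5*9.81*2.212^2 = 23.9999 m ≈ 2400 cm

2400 cm


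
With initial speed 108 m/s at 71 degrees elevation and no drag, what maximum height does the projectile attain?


H = (v0*sin(theta))^2 / (2g) = (108*sin(71°))^2 / (2*9.81) = 531.5 m

531.5 m


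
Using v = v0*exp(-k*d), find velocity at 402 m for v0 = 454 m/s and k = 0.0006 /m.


v = v0*exp(-k*d) = 454*exp(-0.0006*402) = 356.7 m/s

356.7 m/s


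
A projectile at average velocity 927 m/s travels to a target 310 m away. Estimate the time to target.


t = d/v = 310/927 = 0.3344 s

0.3344 s


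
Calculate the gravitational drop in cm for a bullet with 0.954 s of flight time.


drop = 0.5*g*t^2 = 0.5*9.81*0.954^2 = 4.46412 m ≈ 446.4 cm

446.4 cm


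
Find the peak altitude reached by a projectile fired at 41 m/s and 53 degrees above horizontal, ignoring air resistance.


H = (v0*sin(theta))^2 / (2g) = (41*sin(53°))^2 / (2*9.81) = 54.65 m

54.65 m


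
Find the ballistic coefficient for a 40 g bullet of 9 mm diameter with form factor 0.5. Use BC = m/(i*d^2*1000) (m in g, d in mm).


BC = m/(i*d^2*1000) = 40/(0.5 * 9^2 * 1000) = 0.0009877

0.0009877


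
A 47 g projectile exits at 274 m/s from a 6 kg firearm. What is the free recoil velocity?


v_recoil = m_p * v_p / m_gun = 0.047 * 274 / 6 = 2.146 m/s

2.146 m/s


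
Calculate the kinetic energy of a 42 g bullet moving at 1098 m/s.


E = 0.5*m*v^2 = 0.5*0.042*1098^2 = 25318 J

25318 J


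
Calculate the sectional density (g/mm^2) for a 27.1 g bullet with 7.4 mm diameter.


SD = m/d^2 = 27.1/7.4^2 = 0.4949 g/mm^2

0.4949 g/mm^2


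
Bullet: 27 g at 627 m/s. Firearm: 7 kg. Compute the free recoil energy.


v_r = m_p*v_p/m_gun = 0.027*627/7 = 2.41843 m/s, E_r = 0.5*m_gun*v_r^2 = 0.5*7*2.41843^2 = 20.47 J

20.47 J


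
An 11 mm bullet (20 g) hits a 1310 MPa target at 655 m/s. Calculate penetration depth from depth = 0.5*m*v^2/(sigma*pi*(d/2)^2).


A = pi*(d/2)^2 = pi*(11/2)^2 = 95.0332 mm^2
E = 0.5*m*v^2 = 0.5*0.02*655^2 = 4290.25 J
depth = E/(sigma*A) = 4290.25 J / (1310 MPa * 95.0332 mm^2) = 4290.25/(1310 * 95.0332) m = 0.0344616 m ≈ 34.46 mm

34.46 mm


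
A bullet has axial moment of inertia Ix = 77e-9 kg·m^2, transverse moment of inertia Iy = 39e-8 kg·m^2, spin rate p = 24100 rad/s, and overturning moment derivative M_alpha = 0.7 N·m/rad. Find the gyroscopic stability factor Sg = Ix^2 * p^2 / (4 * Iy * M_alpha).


Sg = Ix^2 * p^2 / (4 * Iy * M_alpha) = (77e-9)^2 * 24100^2 / (4 * 39e-8 * 0.7) = 3.154

3.154


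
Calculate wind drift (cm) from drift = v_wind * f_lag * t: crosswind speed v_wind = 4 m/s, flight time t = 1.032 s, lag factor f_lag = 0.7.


drift = v_wind * lag * t = 4 * 0.7 * 1.032 = 2.8896 m ≈ 289 cm

289 cm


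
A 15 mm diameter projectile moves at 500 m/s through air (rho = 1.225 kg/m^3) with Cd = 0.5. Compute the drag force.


A = pi*(d/2)^2 = pi*(15/2000)^2 = 1.76715e-04 m^2
Fd = 0.5*Cd*rho*A*v^2 = 0.5*0.5*1.225*1.76715e-04*500^2 = 13.53 N

13.53 N


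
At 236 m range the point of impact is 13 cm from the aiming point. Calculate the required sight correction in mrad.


1 mrad subtends 1 cm per 10 m of range, so adj = error_cm / (dist_m / 10) = 13 / (236/10) = 0.5508 mrad

0.5508 mrad


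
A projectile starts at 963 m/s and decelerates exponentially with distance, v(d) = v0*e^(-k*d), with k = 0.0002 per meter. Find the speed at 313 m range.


v = v0*exp(-k*d) = 963*exp(-0.0002*313) = 904.6 m/s

904.6 m/s


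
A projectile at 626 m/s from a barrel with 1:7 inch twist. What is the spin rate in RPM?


twist_m = 7*0.0254 = 0.1778 m
spin = v/twist = 626/0.1778 = 3520.81 rev/s
RPM = spin*60 = 3520.81*60 ≈ 211249 RPM

211249 RPM


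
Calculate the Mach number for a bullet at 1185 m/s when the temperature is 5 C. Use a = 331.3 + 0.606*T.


a = 331.3 + 0.606*(5) = 334.33 m/s
M = v/a = 1185/334.33 = 3.544

3.544


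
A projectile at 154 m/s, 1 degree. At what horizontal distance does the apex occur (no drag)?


R = v0^2*sin(2*theta)/g = 154^2*sin(2*1°)/9.81 = 84.3707 m
apex_dist = R/2 = 84.3707/2 = 42.19 m

42.19 m


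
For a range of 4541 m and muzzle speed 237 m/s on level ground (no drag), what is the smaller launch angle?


sin(2*theta) = R*g/v0^2 = 4541*9.81/237^2 = 0.793092, theta = arcsin(0.793092)/2 = 26.24°

26.24 degrees


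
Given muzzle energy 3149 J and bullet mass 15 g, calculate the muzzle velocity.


v = sqrt(2*E/m) = sqrt(2*3149/0.015) = 648 m/s

648 m/s


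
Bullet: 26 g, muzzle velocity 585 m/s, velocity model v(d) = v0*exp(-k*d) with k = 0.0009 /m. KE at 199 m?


v = v0*exp(-k*d) = 585*exp(-0.0009*199) = 489.073 m/s
E = 0.5*m*v^2 = 0.5*0.026*489.073^2 = 3110 J

3110 J


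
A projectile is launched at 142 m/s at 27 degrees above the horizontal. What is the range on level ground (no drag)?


R = v0^2 * sin(2*theta) / g = 142^2 * sin(2*27°) / 9.81 = 1663 m

1663 m


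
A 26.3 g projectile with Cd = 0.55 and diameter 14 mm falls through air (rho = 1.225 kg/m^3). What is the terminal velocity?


A = pi*(d/2)^2 = pi*(14/2000)^2 = 1.53938e-04 m^2
vt = sqrt(2mg/(Cd*rho*A)) = sqrt(2*0.0263*9.81/(0.55 * 1.225 * 1.53938e-04)) = 70.54 m/s

70.54 m/s


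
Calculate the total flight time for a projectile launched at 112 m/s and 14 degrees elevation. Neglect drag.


T = 2*v0*sin(theta)/g = 2*112*sin(14°)/9.81 = 5.524 s

5.524 s


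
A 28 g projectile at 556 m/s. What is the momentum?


p = m*v = 0.028*556 = 15.57 kg·m/s

15.57 kg·m/s


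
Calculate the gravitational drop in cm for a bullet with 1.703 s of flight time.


drop = 0.5*g*t^2 = 0.5*9.81*1.703^2 = 14.2255 m ≈ 1423 cm

1423 cm


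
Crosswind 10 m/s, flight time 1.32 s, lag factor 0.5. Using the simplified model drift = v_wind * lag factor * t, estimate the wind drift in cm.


drift = v_wind * lag * t = 10 * 0.5 * 1.32 = 6.6 m ≈ 660 cm

660 cm


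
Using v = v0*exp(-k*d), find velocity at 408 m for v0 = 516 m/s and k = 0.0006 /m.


v = v0*exp(-k*d) = 516*exp(-0.0006*408) = 404 m/s

404 m/s


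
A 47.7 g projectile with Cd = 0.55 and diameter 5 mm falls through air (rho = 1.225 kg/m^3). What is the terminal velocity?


A = pi*(d/2)^2 = pi*(5/2000)^2 = 1.96350e-05 m^2
vt = sqrt(2mg/(Cd*rho*A)) = sqrt(2*0.0477*9.81/(0.55 * 1.225 * 1.96350e-05)) = 266 m/s

266 m/s


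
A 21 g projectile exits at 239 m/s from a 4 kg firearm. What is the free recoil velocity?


v_recoil = m_p * v_p / m_gun = 0.021 * 239 / 4 = 1.255 m/s

1.255 m/s


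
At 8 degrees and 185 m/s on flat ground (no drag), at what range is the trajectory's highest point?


R = v0^2*sin(2*theta)/g = 185^2*sin(2*8°)/9.81 = 961.64 m
apex_dist = R/2 = 961.64/2 = 480.8 m

480.8 m


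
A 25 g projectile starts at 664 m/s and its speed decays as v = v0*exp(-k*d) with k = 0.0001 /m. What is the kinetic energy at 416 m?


v = v0*exp(-k*d) = 664*exp(-0.0001*416) = 636.944 m/s
E = 0.5*m*v^2 = 0.5*0.025*636.944^2 = 5071 J

5071 J


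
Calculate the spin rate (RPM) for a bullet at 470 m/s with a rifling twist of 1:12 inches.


twist_m = 12*0.0254 = 0.3048 m
spin = v/twist = 470/0.3048 = 1541.995 rev/s
RPM = spin*60 = 1541.995*60 ≈ 92520 RPM

92520 RPM


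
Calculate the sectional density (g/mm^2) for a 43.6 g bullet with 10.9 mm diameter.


SD = m/d^2 = 43.6/10.9^2 = 0.367 g/mm^2

0.367 g/mm^2


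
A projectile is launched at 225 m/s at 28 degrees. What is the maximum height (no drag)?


H = (v0*sin(theta))^2 / (2g) = (225*sin(28°))^2 / (2*9.81) = 568.7 m

568.7 m


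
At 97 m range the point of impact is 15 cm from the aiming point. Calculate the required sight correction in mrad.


1 mrad subtends 1 cm per 10 m of range, so adj = error_cm / (dist_m / 10) = 15 / (97/10) = 1.546 mrad

1.546 mrad


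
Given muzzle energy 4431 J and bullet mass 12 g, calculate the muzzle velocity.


v = sqrt(2*E/m) = sqrt(2*4431/0.012) = 859.4 m/s

859.4 m/s


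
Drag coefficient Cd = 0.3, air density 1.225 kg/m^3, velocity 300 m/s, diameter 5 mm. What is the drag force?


A = pi*(d/2)^2 = pi*(5/2000)^2 = 1.96350e-05 m^2
Fd = 0.5*Cd*rho*A*v^2 = 0.5*0.3*1.225*1.96350e-05*300^2 = 0.3247 N

0.3247 N


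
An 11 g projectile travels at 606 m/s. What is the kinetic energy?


E = 0.5*m*v^2 = 0.5*0.011*606^2 = 2020 J

2020 J


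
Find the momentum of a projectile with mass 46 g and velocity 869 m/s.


p = m*v = 0.046*869 = 39.97 kg·m/s

39.97 kg·m/s


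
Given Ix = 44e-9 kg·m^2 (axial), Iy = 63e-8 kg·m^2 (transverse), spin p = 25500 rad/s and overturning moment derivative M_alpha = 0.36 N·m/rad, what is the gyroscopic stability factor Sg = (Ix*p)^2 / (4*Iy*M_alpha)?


Sg = Ix^2 * p^2 / (4 * Iy * M_alpha) = (44e-9)^2 * 25500^2 / (4 * 63e-8 * 0.36) = 1.388

1.388


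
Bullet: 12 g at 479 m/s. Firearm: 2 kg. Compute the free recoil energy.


v_r = m_p*v_p/m_gun = 0.012*479/2 = 2.874 m/s, E_r = 0.5*m_gun*v_r^2 = 0.5*2*2.874^2 = 8.26 J

8.26 J


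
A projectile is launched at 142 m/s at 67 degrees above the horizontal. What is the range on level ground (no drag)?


R = v0^2 * sin(2*theta) / g = 142^2 * sin(2*67°) / 9.81 = 1479 m

1479 m


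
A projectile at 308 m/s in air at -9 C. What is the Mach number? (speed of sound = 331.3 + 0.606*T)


a = 331.3 + 0.606*(-9) = 325.846 m/s
M = v/a = 308/325.846 = 0.9452

0.9452


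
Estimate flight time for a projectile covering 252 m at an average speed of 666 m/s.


t = d/v = 252/666 = 0.3784 s

0.3784 s


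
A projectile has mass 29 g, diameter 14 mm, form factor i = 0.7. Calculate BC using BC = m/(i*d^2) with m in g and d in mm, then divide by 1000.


BC = m/(i*d^2*1000) = 29/(0.7 * 14^2 * 1000) = 0.0002114

0.0002114


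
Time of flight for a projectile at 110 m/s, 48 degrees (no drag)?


T = 2*v0*sin(theta)/g = 2*110*sin(48°)/9.81 = 16.67 s

16.67 s


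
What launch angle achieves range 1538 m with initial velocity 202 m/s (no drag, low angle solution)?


sin(2*theta) = R*g/v0^2 = 1538*9.81/202^2 = 0.369762, theta = arcsin(0.369762)/2 = 10.85°

10.85 degrees


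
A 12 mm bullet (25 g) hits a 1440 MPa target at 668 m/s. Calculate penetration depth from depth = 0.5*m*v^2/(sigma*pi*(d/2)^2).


A = pi*(d/2)^2 = pi*(12/2)^2 = 113.097 mm^2
E = 0.5*m*v^2 = 0.5*0.025*668^2 = 5577.8 J
depth = E/(sigma*A) = 5577.8 J / (1440 MPa * 113.097 mm^2) = 5577.8/(1440 * 113.097) m = 0.034249 m ≈ 34.25 mm

34.25 mm


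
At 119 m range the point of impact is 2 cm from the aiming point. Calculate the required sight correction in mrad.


1 mrad subtends 1 cm per 10 m of range, so adj = error_cm / (dist_m / 10) = 2 / (119/10) = 0.1681 mrad

0.1681 mrad


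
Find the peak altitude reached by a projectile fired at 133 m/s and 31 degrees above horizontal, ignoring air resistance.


H = (v0*sin(theta))^2 / (2g) = (133*sin(31°))^2 / (2*9.81) = 239.2 m

239.2 m


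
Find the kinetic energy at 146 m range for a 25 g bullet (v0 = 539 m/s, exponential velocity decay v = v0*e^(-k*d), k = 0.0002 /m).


v = v0*exp(-k*d) = 539*exp(-0.0002*146) = 523.489 m/s
E = 0.5*m*v^2 = 0.5*0.025*523.489^2 = 3426 J

3426 J


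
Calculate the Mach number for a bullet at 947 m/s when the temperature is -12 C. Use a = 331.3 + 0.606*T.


a = 331.3 + 0.606*(-12) = 324.028 m/s
M = v/a = 947/324.028 = 2.923

2.923


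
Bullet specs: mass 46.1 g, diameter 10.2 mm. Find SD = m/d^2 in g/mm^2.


SD = m/d^2 = 46.1/10.2^2 = 0.4431 g/mm^2

0.4431 g/mm^2


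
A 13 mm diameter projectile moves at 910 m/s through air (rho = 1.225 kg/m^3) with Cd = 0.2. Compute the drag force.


A = pi*(d/2)^2 = pi*(13/2000)^2 = 1.32732e-04 m^2
Fd = 0.5*Cd*rho*A*v^2 = 0.5*0.2*1.225*1.32732e-04*910^2 = 13.46 N

13.46 N


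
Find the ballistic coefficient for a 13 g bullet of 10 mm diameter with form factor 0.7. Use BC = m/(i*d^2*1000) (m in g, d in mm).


BC = m/(i*d^2*1000) = 13/(0.7 * 10^2 * 1000) = 0.0001857

0.0001857


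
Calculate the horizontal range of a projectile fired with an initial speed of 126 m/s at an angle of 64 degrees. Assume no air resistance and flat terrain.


R = v0^2 * sin(2*theta) / g = 126^2 * sin(2*64°) / 9.81 = 1275 m

1275 m


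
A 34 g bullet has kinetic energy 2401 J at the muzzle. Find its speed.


v = sqrt(2*E/m) = sqrt(2*2401/0.034) = 375.8 m/s

375.8 m/s


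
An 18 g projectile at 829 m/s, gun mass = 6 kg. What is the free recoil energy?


v_r = m_p*v_p/m_gun = 0.018*829/6 = 2.487 m/s, E_r = 0.5*m_gun*v_r^2 = 0.5*6*2.487^2 = 18.56 J

18.56 J


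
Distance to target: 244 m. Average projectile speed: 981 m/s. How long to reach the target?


t = d/v = 244/981 = 0.2487 s

0.2487 s


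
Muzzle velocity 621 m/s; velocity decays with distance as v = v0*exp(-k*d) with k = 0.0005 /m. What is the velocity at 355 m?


v = v0*exp(-k*d) = 621*exp(-0.0005*355) = 520 m/s

520 m/s


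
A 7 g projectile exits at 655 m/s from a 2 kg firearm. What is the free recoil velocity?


v_recoil = m_p * v_p / m_gun = 0.007 * 655 / 2 = 2.292 m/s

2.292 m/s


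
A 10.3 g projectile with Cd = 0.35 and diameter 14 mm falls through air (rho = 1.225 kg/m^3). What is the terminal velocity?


A = pi*(d/2)^2 = pi*(14/2000)^2 = 1.53938e-04 m^2
vt = sqrt(2mg/(Cd*rho*A)) = sqrt(2*0.0103*9.81/(0.35 * 1.225 * 1.53938e-04)) = 55.33 m/s

55.33 m/s


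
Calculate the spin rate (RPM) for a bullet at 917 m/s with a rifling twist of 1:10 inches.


twist_m = 10*0.0254 = 0.254 m
spin = v/twist = 917/0.254 = 3610.236 rev/s
RPM = spin*60 = 3610.236*60 ≈ 216614 RPM

216614 RPM


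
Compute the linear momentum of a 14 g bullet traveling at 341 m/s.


p = m*v = 0.014*341 = 4.774 kg·m/s

4.774 kg·m/s


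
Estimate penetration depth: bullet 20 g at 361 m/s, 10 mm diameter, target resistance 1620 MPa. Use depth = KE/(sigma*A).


A = pi*(d/2)^2 = pi*(10/2)^2 = 78.5398 mm^2
E = 0.5*m*v^2 = 0.5*0.02*361^2 = 1303.21 J
depth = E/(sigma*A) = 1303.21 J / (1620 MPa * 78.5398 mm^2) = 1303.21/(1620 * 78.5398) m = 0.0102426 m ≈ 10.24 mm

10.24 mm


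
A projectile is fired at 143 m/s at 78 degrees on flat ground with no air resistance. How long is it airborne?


T = 2*v0*sin(theta)/g = 2*143*sin(78°)/9.81 = 28.52 s

28.52 s


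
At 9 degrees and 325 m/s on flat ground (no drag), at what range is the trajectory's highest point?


R = v0^2*sin(2*theta)/g = 325^2*sin(2*9°)/9.81 = 3327.21 m
apex_dist = R/2 = 3327.21/2 = 1664 m

1664 m


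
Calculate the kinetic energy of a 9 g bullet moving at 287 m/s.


E = 0.5*m*v^2 = 0.5*0.009*287^2 = 370.7 J

370.7 J


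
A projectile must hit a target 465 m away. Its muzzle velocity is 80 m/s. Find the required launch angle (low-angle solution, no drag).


sin(2*theta) = R*g/v0^2 = 465*9.81/80^2 = 0.712758, theta = arcsin(0.712758)/2 = 22.73°

22.73 degrees


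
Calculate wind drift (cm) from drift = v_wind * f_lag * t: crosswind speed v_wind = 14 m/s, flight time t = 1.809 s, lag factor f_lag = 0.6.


drift = v_wind * lag * t = 14 * 0.6 * 1.809 = 15.1956 m ≈ 1520 cm

1520 cm


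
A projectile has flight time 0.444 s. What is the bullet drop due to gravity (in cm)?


drop = 0.5*g*t^2 = 0.5*9.81*0.444^2 = 0.966952 m ≈ 96.7 cm

96.7 cm


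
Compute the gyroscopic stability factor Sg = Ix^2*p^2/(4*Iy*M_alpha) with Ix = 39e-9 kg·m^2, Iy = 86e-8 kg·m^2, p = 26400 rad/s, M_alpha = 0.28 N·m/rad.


Sg = Ix^2 * p^2 / (4 * Iy * M_alpha) = (39e-9)^2 * 26400^2 / (4 * 86e-8 * 0.28) = 1.101

1.101


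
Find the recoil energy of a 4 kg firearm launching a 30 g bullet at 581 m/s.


v_r = m_p*v_p/m_gun = 0.03*581/4 = 4.3575 m/s, E_r = 0.5*m_gun*v_r^2 = 0.5*4*4.3575^2 = 37.98 J

37.98 J


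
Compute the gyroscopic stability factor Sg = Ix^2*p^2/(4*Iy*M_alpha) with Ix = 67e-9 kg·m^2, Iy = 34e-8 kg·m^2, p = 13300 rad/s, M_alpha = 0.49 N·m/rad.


Sg = Ix^2 * p^2 / (4 * Iy * M_alpha) = (67e-9)^2 * 13300^2 / (4 * 34e-8 * 0.49) = 1.192

1.192


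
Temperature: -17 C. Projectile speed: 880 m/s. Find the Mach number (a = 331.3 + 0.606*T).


a = 331.3 + 0.606*(-17) = 320.998 m/s
M = v/a = 880/320.998 = 2.741

2.741


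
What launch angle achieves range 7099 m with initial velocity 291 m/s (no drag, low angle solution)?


sin(2*theta) = R*g/v0^2 = 7099*9.81/291^2 = 0.822395, theta = arcsin(0.822395)/2 = 27.66°

27.66 degrees


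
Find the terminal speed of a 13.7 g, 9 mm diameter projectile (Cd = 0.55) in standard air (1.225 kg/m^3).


A = pi*(d/2)^2 = pi*(9/2000)^2 = 6.36173e-05 m^2
vt = sqrt(2mg/(Cd*rho*A)) = sqrt(2*0.0137*9.81/(0.55 * 1.225 * 6.36173e-05)) = 79.19 m/s

79.19 m/s


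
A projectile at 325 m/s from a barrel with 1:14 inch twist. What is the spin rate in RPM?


twist_m = 14*0.0254 = 0.3556 m
spin = v/twist = 325/0.3556 = 913.9483 rev/s
RPM = spin*60 = 913.9483*60 ≈ 54837 RPM

54837 RPM


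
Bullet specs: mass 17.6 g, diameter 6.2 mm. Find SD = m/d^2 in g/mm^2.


SD = m/d^2 = 17.6/6.2^2 = 0.4579 g/mm^2

0.4579 g/mm^2


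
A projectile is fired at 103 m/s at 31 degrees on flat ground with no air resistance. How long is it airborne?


T = 2*v0*sin(theta)/g = 2*103*sin(31°)/9.81 = 10.82 s

10.82 s


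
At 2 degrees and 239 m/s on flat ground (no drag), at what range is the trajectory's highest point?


R = v0^2*sin(2*theta)/g = 239^2*sin(2*2°)/9.81 = 406.173 m
apex_dist = R/2 = 406.173/2 = 203.1 m

203.1 m


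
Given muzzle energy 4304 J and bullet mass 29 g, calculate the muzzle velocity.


v = sqrt(2*E/m) = sqrt(2*4304/0.029) = 544.8 m/s

544.8 m/s


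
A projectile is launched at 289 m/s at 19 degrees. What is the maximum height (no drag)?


H = (v0*sin(theta))^2 / (2g) = (289*sin(19°))^2 / (2*9.81) = 451.2 m

451.2 m


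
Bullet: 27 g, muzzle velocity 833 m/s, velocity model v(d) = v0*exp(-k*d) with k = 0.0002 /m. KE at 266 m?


v = v0*exp(-k*d) = 833*exp(-0.0002*266) = 789.843 m/s
E = 0.5*m*v^2 = 0.5*0.027*789.843^2 = 8422 J

8422 J


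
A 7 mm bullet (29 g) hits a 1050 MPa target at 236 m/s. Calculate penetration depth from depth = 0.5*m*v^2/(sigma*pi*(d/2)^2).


A = pi*(d/2)^2 = pi*(7/2)^2 = 38.4845 mm^2
E = 0.5*m*v^2 = 0.5*0.029*236^2 = 807.592 J
depth = E/(sigma*A) = 807.592 J / (1050 MPa * 38.4845 mm^2) = 807.592/(1050 * 38.4845) m = 0.0199856 m ≈ 19.99 mm

19.99 mm


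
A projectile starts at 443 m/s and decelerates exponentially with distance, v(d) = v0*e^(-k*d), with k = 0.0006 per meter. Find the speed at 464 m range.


v = v0*exp(-k*d) = 443*exp(-0.0006*464) = 335.3 m/s

335.3 m/s


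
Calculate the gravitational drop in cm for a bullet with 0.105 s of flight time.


drop = 0.5*g*t^2 = 0.5*9.81*0.105^2 = 0.0540776 m ≈ 5.408 cm

5.408 cm


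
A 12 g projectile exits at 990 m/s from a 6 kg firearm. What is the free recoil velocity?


v_recoil = m_p * v_p / m_gun = 0.012 * 990 / 6 = 1.98 m/s

1.98 m/s


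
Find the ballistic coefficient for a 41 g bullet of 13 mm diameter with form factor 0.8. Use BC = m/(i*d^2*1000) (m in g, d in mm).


BC = m/(i*d^2*1000) = 41/(0.8 * 13^2 * 1000) = 0.0003033

0.0003033


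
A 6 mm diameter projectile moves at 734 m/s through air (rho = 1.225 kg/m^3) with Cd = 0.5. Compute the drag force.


A = pi*(d/2)^2 = pi*(6/2000)^2 = 2.82743e-05 m^2
Fd = 0.5*Cd*rho*A*v^2 = 0.5*0.5*1.225*2.82743e-05*734^2 = 4.665 N

4.665 N


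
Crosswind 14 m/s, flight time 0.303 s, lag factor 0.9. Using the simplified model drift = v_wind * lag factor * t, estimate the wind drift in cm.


drift = v_wind * lag * t = 14 * 0.9 * 0.303 = 3.8178 m ≈ 381.8 cm

381.8 cm


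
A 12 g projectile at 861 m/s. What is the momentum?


p = m*v = 0.012*861 = 10.33 kg·m/s

10.33 kg·m/s


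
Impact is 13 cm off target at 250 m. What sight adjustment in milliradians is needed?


1 mrad subtends 1 cm per 10 m of range, so adj = error_cm / (dist_m / 10) = 13 / (250/10) = 0.52 mrad

0.52 mrad


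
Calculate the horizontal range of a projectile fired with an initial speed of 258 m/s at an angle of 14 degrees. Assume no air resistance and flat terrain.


R = v0^2 * sin(2*theta) / g = 258^2 * sin(2*14°) / 9.81 = 3186 m

3186 m


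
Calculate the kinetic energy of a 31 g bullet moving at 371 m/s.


E = 0.5*m*v^2 = 0.5*0.031*371^2 = 2133 J

2133 J


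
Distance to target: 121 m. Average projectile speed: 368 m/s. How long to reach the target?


t = d/v = 121/368 = 0.3288 s

0.3288 s


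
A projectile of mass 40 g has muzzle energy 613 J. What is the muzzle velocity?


v = sqrt(2*E/m) = sqrt(2*613/0.04) = 175.1 m/s

175.1 m/s


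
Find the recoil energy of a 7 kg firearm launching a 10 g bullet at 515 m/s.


v_r = m_p*v_p/m_gun = 0.01*515/7 = 0.735714 m/s, E_r = 0.5*m_gun*v_r^2 = 0.5*7*0.735714^2 = 1.894 J

1.894 J


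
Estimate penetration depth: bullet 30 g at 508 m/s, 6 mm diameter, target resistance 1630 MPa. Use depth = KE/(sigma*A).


A = pi*(d/2)^2 = pi*(6/2)^2 = 28.2743 mm^2
E = 0.5*m*v^2 = 0.5*0.03*508^2 = 3870.96 J
depth = E/(sigma*A) = 3870.96 J / (1630 MPa * 28.2743 mm^2) = 3870.96/(1630 * 28.2743) m = 0.0839921 m ≈ 83.99 mm

83.99 mm


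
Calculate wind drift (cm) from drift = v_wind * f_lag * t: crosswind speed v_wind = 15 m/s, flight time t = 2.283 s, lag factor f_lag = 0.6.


drift = v_wind * lag * t = 15 * 0.6 * 2.283 = 20.547 m ≈ 2055 cm

2055 cm


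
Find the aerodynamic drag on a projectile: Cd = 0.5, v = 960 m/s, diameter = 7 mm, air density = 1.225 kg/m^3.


A = pi*(d/2)^2 = pi*(7/2000)^2 = 3.84845e-05 m^2
Fd = 0.5*Cd*rho*A*v^2 = 0.5*0.5*1.225*3.84845e-05*960^2 = 10.86 N

10.86 N


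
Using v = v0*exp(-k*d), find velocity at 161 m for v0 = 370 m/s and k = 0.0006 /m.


v = v0*exp(-k*d) = 370*exp(-0.0006*161) = 335.9 m/s

335.9 m/s


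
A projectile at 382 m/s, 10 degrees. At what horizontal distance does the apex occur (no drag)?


R = v0^2*sin(2*theta)/g = 382^2*sin(2*10°)/9.81 = 5087.56 m
apex_dist = R/2 = 5087.56/2 = 2544 m

2544 m


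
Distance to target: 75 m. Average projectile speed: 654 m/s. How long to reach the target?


t = d/v = 75/654 = 0.1147 s

0.1147 s


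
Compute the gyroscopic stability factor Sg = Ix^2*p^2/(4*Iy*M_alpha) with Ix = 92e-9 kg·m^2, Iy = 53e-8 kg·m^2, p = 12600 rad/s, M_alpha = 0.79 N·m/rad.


Sg = Ix^2 * p^2 / (4 * Iy * M_alpha) = (92e-9)^2 * 12600^2 / (4 * 53e-8 * 0.79) = 0.8023

0.8023


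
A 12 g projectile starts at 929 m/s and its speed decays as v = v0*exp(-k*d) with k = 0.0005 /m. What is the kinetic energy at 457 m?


v = v0*exp(-k*d) = 929*exp(-0.0005*457) = 739.23 m/s
E = 0.5*m*v^2 = 0.5*0.012*739.23^2 = 3279 J

3279 J


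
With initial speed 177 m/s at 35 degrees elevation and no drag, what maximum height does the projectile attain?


H = (v0*sin(theta))^2 / (2g) = (177*sin(35°))^2 / (2*9.81) = 525.3 m

525.3 m


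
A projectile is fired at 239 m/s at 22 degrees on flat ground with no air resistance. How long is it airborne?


T = 2*v0*sin(theta)/g = 2*239*sin(22°)/9.81 = 18.25 s

18.25 s


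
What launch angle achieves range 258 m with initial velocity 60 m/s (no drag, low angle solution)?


sin(2*theta) = R*g/v0^2 = 258*9.81/60^2 = 0.70305, theta = arcsin(0.70305)/2 = 22.34°

22.34 degrees


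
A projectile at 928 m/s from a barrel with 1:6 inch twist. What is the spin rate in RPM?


twist_m = 6*0.0254 = 0.1524 m
spin = v/twist = 928/0.1524 = 6089.239 rev/s
RPM = spin*60 = 6089.239*60 ≈ 365354 RPM

365354 RPM


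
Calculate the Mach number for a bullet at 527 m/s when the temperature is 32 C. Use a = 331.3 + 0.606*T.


a = 331.3 + 0.606*(32) = 350.692 m/s
M = v/a = 527/350.692 = 1.503

1.503


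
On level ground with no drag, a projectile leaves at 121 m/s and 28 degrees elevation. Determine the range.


R = v0^2 * sin(2*theta) / g = 121^2 * sin(2*28°) / 9.81 = 1237 m

1237 m


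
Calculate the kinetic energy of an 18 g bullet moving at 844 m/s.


E = 0.5*m*v^2 = 0.5*0.018*844^2 = 6411 J

6411 J


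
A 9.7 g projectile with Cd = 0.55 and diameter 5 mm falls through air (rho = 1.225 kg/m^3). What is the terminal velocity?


A = pi*(d/2)^2 = pi*(5/2000)^2 = 1.96350e-05 m^2
vt = sqrt(2mg/(Cd*rho*A)) = sqrt(2*0.0097*9.81/(0.55 * 1.225 * 1.96350e-05)) = 119.9 m/s

119.9 m/s


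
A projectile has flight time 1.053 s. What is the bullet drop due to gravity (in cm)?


drop = 0.5*g*t^2 = 0.5*9.81*1.053^2 = 5.43871 m ≈ 543.9 cm

543.9 cm


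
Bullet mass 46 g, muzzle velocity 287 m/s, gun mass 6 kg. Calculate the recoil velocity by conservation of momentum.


v_recoil = m_p * v_p / m_gun = 0.046 * 287 / 6 = 2.2 m/s

2.2 m/s


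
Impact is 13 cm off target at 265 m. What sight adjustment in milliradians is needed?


1 mrad subtends 1 cm per 10 m of range, so adj = error_cm / (dist_m / 10) = 13 / (265/10) = 0.4906 mrad

0.4906 mrad


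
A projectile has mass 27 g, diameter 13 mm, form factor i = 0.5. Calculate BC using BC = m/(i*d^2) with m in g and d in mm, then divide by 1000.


BC = m/(i*d^2*1000) = 27/(0.5 * 13^2 * 1000) = 0.0003195

0.0003195


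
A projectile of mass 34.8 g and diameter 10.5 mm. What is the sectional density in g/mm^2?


SD = m/d^2 = 34.8/10.5^2 = 0.3156 g/mm^2

0.3156 g/mm^2


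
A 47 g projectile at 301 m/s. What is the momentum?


p = m*v = 0.047*301 = 14.15 kg·m/s

14.15 kg·m/s


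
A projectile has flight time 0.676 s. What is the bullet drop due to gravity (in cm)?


drop = 0.5*g*t^2 = 0.5*9.81*0.676^2 = 2.24147 m ≈ 224.1 cm

224.1 cm


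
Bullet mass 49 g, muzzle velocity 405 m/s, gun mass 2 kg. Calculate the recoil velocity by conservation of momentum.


v_recoil = m_p * v_p / m_gun = 0.049 * 405 / 2 = 9.923 m/s

9.923 m/s


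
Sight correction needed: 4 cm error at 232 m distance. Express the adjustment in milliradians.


1 mrad subtends 1 cm per 10 m of range, so adj = error_cm / (dist_m / 10) = 4 / (232/10) = 0.1724 mrad

0.1724 mrad


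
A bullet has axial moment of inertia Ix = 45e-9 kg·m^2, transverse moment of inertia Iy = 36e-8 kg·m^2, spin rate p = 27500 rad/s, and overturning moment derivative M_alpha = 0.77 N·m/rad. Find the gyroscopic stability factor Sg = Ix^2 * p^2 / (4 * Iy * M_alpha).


Sg = Ix^2 * p^2 / (4 * Iy * M_alpha) = (45e-9)^2 * 27500^2 / (4 * 36e-8 * 0.77) = 1.381

1.381


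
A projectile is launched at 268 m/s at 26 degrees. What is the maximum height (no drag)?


H = (v0*sin(theta))^2 / (2g) = (268*sin(26°))^2 / (2*9.81) = 703.5 m

703.5 m


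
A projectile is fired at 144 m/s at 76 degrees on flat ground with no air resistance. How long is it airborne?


T = 2*v0*sin(theta)/g = 2*144*sin(76°)/9.81 = 28.49 s

28.49 s


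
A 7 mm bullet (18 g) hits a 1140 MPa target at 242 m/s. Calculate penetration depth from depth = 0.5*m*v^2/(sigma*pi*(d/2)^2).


A = pi*(d/2)^2 = pi*(7/2)^2 = 38.4845 mm^2
E = 0.5*m*v^2 = 0.5*0.018*242^2 = 527.076 J
depth = E/(sigma*A) = 527.076 J / (1140 MPa * 38.4845 mm^2) = 527.076/(1140 * 38.4845) m = 0.0120139 m ≈ 12.01 mm

12.01 mm


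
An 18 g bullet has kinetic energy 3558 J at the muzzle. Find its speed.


v = sqrt(2*E/m) = sqrt(2*3558/0.018) = 628.8 m/s

628.8 m/s


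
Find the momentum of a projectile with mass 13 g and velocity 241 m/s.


p = m*v = 0.013*241 = 3.133 kg·m/s

3.133 kg·m/s


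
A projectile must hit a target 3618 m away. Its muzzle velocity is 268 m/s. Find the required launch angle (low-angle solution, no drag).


sin(2*theta) = R*g/v0^2 = 3618*9.81/268^2 = 0.49416, theta = arcsin(0.49416)/2 = 14.81°

14.81 degrees


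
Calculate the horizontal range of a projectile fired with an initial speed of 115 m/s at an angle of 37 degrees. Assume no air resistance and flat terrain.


R = v0^2 * sin(2*theta) / g = 115^2 * sin(2*37°) / 9.81 = 1296 m

1296 m


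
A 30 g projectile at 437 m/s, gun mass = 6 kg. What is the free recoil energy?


v_r = m_p*v_p/m_gun = 0.03*437/6 = 2.185 m/s, E_r = 0.5*m_gun*v_r^2 = 0.5*6*2.185^2 = 14.32 J

14.32 J


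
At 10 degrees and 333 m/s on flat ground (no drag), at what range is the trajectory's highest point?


R = v0^2*sin(2*theta)/g = 333^2*sin(2*10°)/9.81 = 3866.08 m
apex_dist = R/2 = 3866.08/2 = 1933 m

1933 m


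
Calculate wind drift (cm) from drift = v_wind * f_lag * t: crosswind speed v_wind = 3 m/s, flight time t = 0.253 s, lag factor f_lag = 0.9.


drift = v_wind * lag * t = 3 * 0.9 * 0.253 = 0.6831 m ≈ 68.31 cm

68.31 cm


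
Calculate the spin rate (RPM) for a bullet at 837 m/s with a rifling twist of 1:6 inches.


twist_m = 6*0.0254 = 0.1524 m
spin = v/twist = 837/0.1524 = 5492.126 rev/s
RPM = spin*60 = 5492.126*60 ≈ 329528 RPM

329528 RPM


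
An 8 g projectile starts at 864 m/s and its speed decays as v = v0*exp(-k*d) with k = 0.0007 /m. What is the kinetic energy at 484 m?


v = v0*exp(-k*d) = 864*exp(-0.0007*484) = 615.708 m/s
E = 0.5*m*v^2 = 0.5*0.008*615.708^2 = 1516 J

1516 J


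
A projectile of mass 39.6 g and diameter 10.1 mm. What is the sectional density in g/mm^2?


SD = m/d^2 = 39.6/10.1^2 = 0.3882 g/mm^2

0.3882 g/mm^2


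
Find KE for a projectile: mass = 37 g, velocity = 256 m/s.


E = 0.5*m*v^2 = 0.5*0.037*256^2 = 1212 J

1212 J


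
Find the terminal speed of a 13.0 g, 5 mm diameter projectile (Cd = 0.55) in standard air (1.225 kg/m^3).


A = pi*(d/2)^2 = pi*(5/2000)^2 = 1.96350e-05 m^2
vt = sqrt(2mg/(Cd*rho*A)) = sqrt(2*0.013*9.81/(0.55 * 1.225 * 1.96350e-05)) = 138.9 m/s

138.9 m/s


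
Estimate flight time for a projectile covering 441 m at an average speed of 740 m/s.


t = d/v = 441/740 = 0.5959 s

0.5959 s


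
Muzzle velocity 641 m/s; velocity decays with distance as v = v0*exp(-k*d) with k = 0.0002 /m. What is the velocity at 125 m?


v = v0*exp(-k*d) = 641*exp(-0.0002*125) = 625.2 m/s

625.2 m/s


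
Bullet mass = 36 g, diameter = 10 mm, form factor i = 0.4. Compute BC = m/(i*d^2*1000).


BC = m/(i*d^2*1000) = 36/(0.4 * 10^2 * 1000) = 0.0009

0.0009


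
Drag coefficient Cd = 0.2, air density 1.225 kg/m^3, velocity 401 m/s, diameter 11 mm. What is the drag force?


A = pi*(d/2)^2 = pi*(11/2000)^2 = 9.50332e-05 m^2
Fd = 0.5*Cd*rho*A*v^2 = 0.5*0.2*1.225*9.50332e-05*401^2 = 1.872 N

1.872 N


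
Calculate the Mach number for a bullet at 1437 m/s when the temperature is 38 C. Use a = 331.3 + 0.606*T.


a = 331.3 + 0.606*(38) = 354.328 m/s
M = v/a = 1437/354.328 = 4.056

4.056


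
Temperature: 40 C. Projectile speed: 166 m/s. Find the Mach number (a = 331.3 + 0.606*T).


a = 331.3 + 0.606*(40) = 355.54 m/s
M = v/a = 166/355.54 = 0.4669

0.4669


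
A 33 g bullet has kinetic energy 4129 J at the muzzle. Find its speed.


v = sqrt(2*E/m) = sqrt(2*4129/0.033) = 500.2 m/s

500.2 m/s


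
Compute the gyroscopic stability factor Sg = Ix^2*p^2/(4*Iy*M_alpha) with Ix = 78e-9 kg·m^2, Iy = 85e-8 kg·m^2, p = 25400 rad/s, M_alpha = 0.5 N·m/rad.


Sg = Ix^2 * p^2 / (4 * Iy * M_alpha) = (78e-9)^2 * 25400^2 / (4 * 85e-8 * 0.5) = 2.309

2.309


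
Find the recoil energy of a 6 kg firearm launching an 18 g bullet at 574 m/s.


v_r = m_p*v_p/m_gun = 0.018*574/6 = 1.722 m/s, E_r = 0.5*m_gun*v_r^2 = 0.5*6*1.722^2 = 8.896 J

8.896 J


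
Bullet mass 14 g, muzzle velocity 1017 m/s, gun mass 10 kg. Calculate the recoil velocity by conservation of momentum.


v_recoil = m_p * v_p / m_gun = 0.014 * 1017 / 10 = 1.424 m/s

1.424 m/s


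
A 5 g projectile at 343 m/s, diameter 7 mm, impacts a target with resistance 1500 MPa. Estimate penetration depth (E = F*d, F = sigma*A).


A = pi*(d/2)^2 = pi*(7/2)^2 = 38.4845 mm^2
E = 0.5*m*v^2 = 0.5*0.005*343^2 = 294.123 J
depth = E/(sigma*A) = 294.123 J / (1500 MPa * 38.4845 mm^2) = 294.123/(1500 * 38.4845) m = 0.00509508 m ≈ 5.095 mm

5.095 mm


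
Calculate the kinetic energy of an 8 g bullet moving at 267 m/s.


E = 0.5*m*v^2 = 0.5*0.008*267^2 = 285.2 J

285.2 J


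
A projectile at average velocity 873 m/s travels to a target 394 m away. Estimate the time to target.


t = d/v = 394/873 = 0.4513 s

0.4513 s


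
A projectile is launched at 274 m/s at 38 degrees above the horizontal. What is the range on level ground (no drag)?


R = v0^2 * sin(2*theta) / g = 274^2 * sin(2*38°) / 9.81 = 7426 m

7426 m


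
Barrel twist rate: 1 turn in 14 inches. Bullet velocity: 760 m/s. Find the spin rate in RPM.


twist_m = 14*0.0254 = 0.3556 m
spin = v/twist = 760/0.3556 = 2137.233 rev/s
RPM = spin*60 = 2137.233*60 ≈ 128234 RPM

128234 RPM
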